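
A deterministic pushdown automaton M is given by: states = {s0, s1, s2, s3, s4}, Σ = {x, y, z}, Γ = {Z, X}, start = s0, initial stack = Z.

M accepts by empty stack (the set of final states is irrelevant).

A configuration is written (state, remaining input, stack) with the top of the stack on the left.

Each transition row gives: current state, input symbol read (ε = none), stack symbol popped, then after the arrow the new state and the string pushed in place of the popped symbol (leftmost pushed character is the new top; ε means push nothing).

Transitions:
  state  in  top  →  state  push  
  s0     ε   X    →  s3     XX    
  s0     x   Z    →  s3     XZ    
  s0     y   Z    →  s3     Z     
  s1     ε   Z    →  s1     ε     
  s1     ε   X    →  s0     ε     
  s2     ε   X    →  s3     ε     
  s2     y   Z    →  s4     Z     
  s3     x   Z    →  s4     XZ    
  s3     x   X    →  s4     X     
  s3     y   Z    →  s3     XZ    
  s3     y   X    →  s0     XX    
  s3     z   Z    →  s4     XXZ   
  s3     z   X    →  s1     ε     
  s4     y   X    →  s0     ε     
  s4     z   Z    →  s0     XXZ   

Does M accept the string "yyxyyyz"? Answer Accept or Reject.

(s0, yyxyyyz, Z)
  read y, top Z: go to s3, push Z → (s3, yxyyyz, Z)
  read y, top Z: go to s3, push XZ → (s3, xyyyz, XZ)
  read x, top X: go to s4, push X → (s4, yyyz, XZ)
  read y, top X: go to s0, push ε → (s0, yyz, Z)
  read y, top Z: go to s3, push Z → (s3, yz, Z)
  read y, top Z: go to s3, push XZ → (s3, z, XZ)
  read z, top X: go to s1, push ε → (s1, ε, Z)
  ε-move, top Z: go to s1, push ε → (s1, ε, ε)
All input consumed and the stack is empty.

Accept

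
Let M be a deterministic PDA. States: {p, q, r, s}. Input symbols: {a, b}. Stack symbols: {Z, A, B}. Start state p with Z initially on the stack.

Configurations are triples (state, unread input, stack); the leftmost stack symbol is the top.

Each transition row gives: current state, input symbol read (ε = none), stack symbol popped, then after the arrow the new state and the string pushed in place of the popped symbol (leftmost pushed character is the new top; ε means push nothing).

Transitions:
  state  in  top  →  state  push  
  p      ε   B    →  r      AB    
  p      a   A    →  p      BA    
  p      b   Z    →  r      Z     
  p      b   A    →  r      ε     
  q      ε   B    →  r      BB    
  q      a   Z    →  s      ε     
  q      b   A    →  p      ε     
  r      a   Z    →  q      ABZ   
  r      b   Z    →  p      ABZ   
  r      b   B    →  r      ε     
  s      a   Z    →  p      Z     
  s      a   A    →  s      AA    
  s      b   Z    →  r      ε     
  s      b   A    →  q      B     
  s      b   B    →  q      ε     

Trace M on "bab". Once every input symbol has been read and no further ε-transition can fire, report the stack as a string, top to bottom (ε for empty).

(p, bab, Z)
  read b, top Z: go to r, push Z → (r, ab, Z)
  read a, top Z: go to q, push ABZ → (q, b, ABZ)
  read b, top A: go to p, push ε → (p, ε, BZ)
  ε-move, top B: go to r, push AB → (r, ε, ABZ)
All input consumed in state r with stack ABZ.

ABZ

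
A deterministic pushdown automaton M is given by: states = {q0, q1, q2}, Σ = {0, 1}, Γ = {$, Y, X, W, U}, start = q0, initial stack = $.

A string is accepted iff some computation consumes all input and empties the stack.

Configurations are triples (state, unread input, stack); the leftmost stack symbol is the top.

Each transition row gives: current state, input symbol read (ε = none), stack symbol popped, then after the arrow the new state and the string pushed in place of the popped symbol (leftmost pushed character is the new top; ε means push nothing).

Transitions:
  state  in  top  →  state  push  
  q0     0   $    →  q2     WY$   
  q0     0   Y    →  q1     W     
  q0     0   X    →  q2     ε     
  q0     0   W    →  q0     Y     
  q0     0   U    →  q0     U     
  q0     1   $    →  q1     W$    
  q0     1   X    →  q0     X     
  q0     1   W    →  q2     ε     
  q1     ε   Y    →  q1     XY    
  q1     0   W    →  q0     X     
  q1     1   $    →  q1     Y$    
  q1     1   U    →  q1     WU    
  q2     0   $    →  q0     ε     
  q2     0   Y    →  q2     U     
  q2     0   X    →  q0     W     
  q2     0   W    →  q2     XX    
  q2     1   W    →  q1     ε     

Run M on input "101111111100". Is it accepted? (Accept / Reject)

Accept

(q0, 101111111100, $)
  read 1, top $: go to q1, push W$ → (q1, 01111111100, W$)
  read 0, top W: go to q0, push X → (q0, 1111111100, X$)
  read 1, top X: go to q0, push X → (q0, 111111100, X$)
  read 1, top X: go to q0, push X → (q0, 11111100, X$)
  read 1, top X: go to q0, push X → (q0, 1111100, X$)
  read 1, top X: go to q0, push X → (q0, 111100, X$)
  read 1, top X: go to q0, push X → (q0, 11100, X$)
  read 1, top X: go to q0, push X → (q0, 1100, X$)
  read 1, top X: go to q0, push X → (q0, 100, X$)
  read 1, top X: go to q0, push X → (q0, 00, X$)
  read 0, top X: go to q2, push ε → (q2, 0, $)
  read 0, top $: go to q0, push ε → (q0, ε, ε)
All input consumed and the stack is empty.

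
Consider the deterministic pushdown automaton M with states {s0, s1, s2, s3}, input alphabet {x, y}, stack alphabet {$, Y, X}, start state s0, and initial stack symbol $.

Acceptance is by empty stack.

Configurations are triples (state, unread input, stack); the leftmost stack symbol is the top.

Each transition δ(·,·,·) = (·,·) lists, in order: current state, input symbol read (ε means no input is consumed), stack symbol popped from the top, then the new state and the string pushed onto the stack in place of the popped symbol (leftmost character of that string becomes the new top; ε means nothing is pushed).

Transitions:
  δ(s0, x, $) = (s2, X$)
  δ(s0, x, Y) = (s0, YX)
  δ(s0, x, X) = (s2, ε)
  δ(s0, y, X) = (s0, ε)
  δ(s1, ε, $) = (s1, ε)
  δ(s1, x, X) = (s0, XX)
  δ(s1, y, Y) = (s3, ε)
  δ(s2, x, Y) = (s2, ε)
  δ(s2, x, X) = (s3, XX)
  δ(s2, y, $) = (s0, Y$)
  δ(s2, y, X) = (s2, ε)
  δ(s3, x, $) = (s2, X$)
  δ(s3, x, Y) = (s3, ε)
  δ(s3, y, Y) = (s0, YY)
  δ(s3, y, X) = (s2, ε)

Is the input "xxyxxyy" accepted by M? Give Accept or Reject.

(s0, xxyxxyy, $) ⊢ (s2, xyxxyy, X$) ⊢ (s3, yxxyy, XX$) ⊢ (s2, xxyy, X$) ⊢ (s3, xyy, XX$)
No transition applies at (s3, xyy, XX$); input not fully consumed.

Reject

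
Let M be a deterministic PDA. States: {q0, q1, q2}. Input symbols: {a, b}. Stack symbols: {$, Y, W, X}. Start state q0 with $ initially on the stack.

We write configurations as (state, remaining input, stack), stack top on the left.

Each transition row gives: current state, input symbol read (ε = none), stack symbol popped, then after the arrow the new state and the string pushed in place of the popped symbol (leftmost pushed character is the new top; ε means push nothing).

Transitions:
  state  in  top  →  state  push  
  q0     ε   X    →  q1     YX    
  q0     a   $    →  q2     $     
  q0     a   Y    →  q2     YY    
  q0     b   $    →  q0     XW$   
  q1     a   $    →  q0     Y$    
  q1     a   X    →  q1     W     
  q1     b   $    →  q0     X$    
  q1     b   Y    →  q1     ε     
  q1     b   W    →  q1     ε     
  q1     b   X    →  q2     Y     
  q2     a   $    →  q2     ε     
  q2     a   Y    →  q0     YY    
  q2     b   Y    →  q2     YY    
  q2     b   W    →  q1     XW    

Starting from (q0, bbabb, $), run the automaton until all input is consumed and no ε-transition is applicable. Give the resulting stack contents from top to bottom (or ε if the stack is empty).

$

(q0, bbabb, $) ⊢ (q0, babb, XW$) ⊢ (q1, babb, YXW$) ⊢ (q1, abb, XW$) ⊢ (q1, bb, WW$) ⊢ (q1, b, W$) ⊢ (q1, ε, $)
All input consumed in state q1 with stack $.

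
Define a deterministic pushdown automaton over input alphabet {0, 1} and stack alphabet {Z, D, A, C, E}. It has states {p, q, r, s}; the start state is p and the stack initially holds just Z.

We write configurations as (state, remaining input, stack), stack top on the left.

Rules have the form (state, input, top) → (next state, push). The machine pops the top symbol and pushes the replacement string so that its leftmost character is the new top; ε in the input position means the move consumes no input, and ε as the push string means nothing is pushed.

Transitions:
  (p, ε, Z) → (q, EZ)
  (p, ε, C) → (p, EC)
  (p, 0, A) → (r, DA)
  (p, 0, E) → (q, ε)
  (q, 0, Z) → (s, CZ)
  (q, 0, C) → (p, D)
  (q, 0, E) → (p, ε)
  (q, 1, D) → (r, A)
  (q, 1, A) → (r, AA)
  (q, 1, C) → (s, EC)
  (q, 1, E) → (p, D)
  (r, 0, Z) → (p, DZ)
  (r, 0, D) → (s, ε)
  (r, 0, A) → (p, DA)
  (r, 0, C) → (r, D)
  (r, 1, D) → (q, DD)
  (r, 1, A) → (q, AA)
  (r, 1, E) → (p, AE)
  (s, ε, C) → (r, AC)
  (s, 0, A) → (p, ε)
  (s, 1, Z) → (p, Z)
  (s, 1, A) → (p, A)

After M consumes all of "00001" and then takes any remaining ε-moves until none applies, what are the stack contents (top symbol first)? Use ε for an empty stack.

DZ

(p, 00001, Z)
  ε-move, top Z: go to q, push EZ → (q, 00001, EZ)
  read 0, top E: go to p, push ε → (p, 0001, Z)
  ε-move, top Z: go to q, push EZ → (q, 0001, EZ)
  read 0, top E: go to p, push ε → (p, 001, Z)
  ε-move, top Z: go to q, push EZ → (q, 001, EZ)
  read 0, top E: go to p, push ε → (p, 01, Z)
  ε-move, top Z: go to q, push EZ → (q, 01, EZ)
  read 0, top E: go to p, push ε → (p, 1, Z)
  ε-move, top Z: go to q, push EZ → (q, 1, EZ)
  read 1, top E: go to p, push D → (p, ε, DZ)
All input consumed in state p with stack DZ.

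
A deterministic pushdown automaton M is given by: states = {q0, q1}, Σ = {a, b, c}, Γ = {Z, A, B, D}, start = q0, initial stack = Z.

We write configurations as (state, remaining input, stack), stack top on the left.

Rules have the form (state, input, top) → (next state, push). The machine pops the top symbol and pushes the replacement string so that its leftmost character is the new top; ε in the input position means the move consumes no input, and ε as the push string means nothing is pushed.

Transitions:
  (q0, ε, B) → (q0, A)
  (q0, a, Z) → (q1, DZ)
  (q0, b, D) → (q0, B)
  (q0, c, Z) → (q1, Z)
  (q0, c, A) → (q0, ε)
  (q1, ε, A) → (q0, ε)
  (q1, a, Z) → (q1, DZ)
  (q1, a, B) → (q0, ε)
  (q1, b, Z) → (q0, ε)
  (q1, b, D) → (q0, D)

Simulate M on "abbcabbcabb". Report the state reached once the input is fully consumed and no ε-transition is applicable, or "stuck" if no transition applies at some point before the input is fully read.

(q0, abbcabbcabb, Z)
  read a, top Z: go to q1, push DZ → (q1, bbcabbcabb, DZ)
  read b, top D: go to q0, push D → (q0, bcabbcabb, DZ)
  read b, top D: go to q0, push B → (q0, cabbcabb, BZ)
  ε-move, top B: go to q0, push A → (q0, cabbcabb, AZ)
  read c, top A: go to q0, push ε → (q0, abbcabb, Z)
  read a, top Z: go to q1, push DZ → (q1, bbcabb, DZ)
  read b, top D: go to q0, push D → (q0, bcabb, DZ)
  read b, top D: go to q0, push B → (q0, cabb, BZ)
  ε-move, top B: go to q0, push A → (q0, cabb, AZ)
  read c, top A: go to q0, push ε → (q0, abb, Z)
  read a, top Z: go to q1, push DZ → (q1, bb, DZ)
  read b, top D: go to q0, push D → (q0, b, DZ)
  read b, top D: go to q0, push B → (q0, ε, BZ)
  ε-move, top B: go to q0, push A → (q0, ε, AZ)
All input consumed; M is in state q0.

q0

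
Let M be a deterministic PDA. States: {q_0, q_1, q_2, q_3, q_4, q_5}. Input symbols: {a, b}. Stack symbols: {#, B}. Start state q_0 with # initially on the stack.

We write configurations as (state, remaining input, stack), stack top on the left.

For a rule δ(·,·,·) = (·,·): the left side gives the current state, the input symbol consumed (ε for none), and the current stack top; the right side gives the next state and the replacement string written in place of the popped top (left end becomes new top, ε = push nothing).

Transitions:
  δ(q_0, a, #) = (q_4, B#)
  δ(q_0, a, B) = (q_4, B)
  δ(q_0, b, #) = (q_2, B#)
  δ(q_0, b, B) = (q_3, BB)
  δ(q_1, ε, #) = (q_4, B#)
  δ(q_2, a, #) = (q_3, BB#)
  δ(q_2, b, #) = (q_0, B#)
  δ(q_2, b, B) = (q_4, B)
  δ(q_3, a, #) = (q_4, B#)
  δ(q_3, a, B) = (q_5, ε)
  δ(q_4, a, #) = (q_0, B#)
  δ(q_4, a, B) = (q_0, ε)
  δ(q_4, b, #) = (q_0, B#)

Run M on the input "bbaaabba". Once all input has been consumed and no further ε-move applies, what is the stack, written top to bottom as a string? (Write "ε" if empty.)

#

(q_0, bbaaabba, #) ⊢ (q_2, baaabba, B#) ⊢ (q_4, aaabba, B#) ⊢ (q_0, aabba, #) ⊢ (q_4, abba, B#) ⊢ (q_0, bba, #) ⊢ (q_2, ba, B#) ⊢ (q_4, a, B#) ⊢ (q_0, ε, #)
All input consumed in state q_0 with stack #.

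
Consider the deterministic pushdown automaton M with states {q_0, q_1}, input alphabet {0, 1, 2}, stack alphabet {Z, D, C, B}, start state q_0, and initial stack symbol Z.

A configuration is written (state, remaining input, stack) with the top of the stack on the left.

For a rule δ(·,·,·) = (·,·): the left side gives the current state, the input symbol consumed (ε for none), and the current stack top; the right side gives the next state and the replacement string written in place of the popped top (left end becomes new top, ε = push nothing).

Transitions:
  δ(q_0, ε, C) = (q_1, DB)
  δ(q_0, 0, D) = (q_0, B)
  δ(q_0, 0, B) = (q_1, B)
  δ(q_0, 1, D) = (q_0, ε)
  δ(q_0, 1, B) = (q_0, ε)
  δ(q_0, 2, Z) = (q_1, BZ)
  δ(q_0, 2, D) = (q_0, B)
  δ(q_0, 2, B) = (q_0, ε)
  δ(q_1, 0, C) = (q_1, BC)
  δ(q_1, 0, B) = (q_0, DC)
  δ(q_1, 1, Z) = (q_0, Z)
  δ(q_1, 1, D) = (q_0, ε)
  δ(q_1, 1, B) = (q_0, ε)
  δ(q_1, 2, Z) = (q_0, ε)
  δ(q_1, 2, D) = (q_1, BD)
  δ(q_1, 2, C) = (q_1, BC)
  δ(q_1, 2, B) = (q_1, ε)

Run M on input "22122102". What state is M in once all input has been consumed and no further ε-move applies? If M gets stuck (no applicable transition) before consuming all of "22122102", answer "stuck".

stuck

(q_0, 22122102, Z)
  read 2, top Z: go to q_1, push BZ → (q_1, 2122102, BZ)
  read 2, top B: go to q_1, push ε → (q_1, 122102, Z)
  read 1, top Z: go to q_0, push Z → (q_0, 22102, Z)
  read 2, top Z: go to q_1, push BZ → (q_1, 2102, BZ)
  read 2, top B: go to q_1, push ε → (q_1, 102, Z)
  read 1, top Z: go to q_0, push Z → (q_0, 02, Z)
No transition for (q_0, 0, top Z); M blocks with input 02 remaining.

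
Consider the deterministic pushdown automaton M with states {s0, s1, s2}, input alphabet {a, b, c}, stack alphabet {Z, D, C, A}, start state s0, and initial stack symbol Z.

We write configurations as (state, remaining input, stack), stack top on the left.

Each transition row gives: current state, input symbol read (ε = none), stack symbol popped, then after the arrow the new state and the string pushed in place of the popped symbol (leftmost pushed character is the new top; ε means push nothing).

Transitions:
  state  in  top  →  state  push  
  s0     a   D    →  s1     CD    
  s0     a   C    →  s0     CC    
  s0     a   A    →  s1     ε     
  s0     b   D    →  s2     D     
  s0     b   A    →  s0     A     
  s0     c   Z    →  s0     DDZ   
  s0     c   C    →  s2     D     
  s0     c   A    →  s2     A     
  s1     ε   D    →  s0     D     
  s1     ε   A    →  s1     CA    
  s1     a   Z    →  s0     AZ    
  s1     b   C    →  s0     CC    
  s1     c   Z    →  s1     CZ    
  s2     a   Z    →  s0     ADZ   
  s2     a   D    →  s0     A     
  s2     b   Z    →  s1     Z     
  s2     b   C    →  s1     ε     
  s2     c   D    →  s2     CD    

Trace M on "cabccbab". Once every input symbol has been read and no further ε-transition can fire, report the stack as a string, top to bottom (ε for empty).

(s0, cabccbab, Z) ⊢ (s0, abccbab, DDZ) ⊢ (s1, bccbab, CDDZ) ⊢ (s0, ccbab, CCDDZ) ⊢ (s2, cbab, DCDDZ) ⊢ (s2, bab, CDCDDZ) ⊢ (s1, ab, DCDDZ) ⊢ (s0, ab, DCDDZ) ⊢ (s1, b, CDCDDZ) ⊢ (s0, ε, CCDCDDZ)
All input consumed in state s0 with stack CCDCDDZ.

CCDCDDZ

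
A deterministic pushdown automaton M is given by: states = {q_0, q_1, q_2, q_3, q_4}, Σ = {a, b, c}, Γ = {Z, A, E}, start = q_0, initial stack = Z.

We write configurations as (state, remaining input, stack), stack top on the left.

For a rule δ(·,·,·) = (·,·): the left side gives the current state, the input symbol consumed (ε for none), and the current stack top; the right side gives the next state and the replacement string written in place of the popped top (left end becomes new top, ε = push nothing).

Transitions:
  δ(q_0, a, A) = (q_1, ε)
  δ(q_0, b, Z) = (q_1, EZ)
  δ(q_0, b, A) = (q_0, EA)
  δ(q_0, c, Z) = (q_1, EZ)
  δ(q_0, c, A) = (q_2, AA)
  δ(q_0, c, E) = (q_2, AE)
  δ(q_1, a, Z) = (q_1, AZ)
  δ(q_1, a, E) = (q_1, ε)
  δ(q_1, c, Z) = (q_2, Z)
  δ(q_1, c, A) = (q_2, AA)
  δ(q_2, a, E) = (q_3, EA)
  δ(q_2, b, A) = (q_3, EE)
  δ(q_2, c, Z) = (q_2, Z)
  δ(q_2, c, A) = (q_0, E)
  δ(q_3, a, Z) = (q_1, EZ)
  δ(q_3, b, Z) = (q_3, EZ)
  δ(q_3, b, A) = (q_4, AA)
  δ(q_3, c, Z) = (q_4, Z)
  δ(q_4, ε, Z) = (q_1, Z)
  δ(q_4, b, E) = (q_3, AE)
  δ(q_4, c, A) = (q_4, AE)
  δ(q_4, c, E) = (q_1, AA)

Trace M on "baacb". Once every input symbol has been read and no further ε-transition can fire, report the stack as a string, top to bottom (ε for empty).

EEAZ

(q_0, baacb, Z)
  read b, top Z: go to q_1, push EZ → (q_1, aacb, EZ)
  read a, top E: go to q_1, push ε → (q_1, acb, Z)
  read a, top Z: go to q_1, push AZ → (q_1, cb, AZ)
  read c, top A: go to q_2, push AA → (q_2, b, AAZ)
  read b, top A: go to q_3, push EE → (q_3, ε, EEAZ)
All input consumed in state q_3 with stack EEAZ.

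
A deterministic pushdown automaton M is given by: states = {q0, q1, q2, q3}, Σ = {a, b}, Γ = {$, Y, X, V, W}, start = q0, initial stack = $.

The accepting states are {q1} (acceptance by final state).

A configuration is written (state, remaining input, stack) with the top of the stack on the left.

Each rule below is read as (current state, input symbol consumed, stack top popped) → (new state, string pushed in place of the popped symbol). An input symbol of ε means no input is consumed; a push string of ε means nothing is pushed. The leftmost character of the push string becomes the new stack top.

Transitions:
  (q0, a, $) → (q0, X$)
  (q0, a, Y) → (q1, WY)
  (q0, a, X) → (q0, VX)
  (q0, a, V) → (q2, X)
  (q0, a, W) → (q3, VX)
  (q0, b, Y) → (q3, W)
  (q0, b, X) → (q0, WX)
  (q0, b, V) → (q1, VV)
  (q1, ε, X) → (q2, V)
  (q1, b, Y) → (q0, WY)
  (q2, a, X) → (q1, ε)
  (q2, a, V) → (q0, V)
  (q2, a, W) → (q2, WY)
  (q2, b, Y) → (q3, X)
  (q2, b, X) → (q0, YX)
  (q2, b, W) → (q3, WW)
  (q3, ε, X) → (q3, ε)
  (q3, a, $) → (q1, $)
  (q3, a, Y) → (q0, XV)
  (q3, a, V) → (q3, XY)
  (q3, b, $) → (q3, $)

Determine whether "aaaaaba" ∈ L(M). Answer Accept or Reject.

(q0, aaaaaba, $)
  read a, top $: go to q0, push X$ → (q0, aaaaba, X$)
  read a, top X: go to q0, push VX → (q0, aaaba, VX$)
  read a, top V: go to q2, push X → (q2, aaba, XX$)
  read a, top X: go to q1, push ε → (q1, aba, X$)
  ε-move, top X: go to q2, push V → (q2, aba, V$)
  read a, top V: go to q0, push V → (q0, ba, V$)
  read b, top V: go to q1, push VV → (q1, a, VV$)
No transition applies at (q1, a, VV$); input not fully consumed.

Reject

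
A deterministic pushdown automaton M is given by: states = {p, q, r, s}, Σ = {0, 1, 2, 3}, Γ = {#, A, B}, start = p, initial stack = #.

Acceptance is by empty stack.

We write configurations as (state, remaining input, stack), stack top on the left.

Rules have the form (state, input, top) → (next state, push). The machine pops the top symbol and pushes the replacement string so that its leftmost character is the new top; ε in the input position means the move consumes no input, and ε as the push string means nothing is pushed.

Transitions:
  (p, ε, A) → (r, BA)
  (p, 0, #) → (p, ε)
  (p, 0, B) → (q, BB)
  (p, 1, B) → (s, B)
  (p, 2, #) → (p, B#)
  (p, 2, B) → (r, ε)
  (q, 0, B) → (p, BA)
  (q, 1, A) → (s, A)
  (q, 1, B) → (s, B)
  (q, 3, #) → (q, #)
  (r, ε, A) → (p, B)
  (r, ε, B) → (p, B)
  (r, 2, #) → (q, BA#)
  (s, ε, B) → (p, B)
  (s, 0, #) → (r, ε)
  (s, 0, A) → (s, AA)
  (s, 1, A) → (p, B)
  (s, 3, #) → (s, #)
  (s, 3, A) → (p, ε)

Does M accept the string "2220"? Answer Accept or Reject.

(p, 2220, #)
  read 2, top #: go to p, push B# → (p, 220, B#)
  read 2, top B: go to r, push ε → (r, 20, #)
  read 2, top #: go to q, push BA# → (q, 0, BA#)
  read 0, top B: go to p, push BA → (p, ε, BAA#)
All input consumed; stack is BAA#, not empty, and no further ε-move applies.

Reject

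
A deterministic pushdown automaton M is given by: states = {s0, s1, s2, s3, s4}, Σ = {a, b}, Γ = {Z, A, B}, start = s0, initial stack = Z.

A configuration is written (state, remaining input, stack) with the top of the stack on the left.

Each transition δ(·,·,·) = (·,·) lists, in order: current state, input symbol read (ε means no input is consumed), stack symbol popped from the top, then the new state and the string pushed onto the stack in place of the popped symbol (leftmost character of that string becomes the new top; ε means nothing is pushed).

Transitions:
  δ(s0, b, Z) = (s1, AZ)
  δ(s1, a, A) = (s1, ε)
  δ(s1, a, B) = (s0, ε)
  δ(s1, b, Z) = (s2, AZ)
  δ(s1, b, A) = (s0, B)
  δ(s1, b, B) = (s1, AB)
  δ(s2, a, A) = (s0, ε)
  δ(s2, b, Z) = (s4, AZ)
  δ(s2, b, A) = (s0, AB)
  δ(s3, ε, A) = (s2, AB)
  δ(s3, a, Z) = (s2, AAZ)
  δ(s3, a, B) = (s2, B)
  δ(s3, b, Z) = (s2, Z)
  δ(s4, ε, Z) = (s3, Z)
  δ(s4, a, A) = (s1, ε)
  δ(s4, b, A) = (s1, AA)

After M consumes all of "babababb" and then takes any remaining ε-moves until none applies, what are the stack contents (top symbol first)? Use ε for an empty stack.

(s0, babababb, Z)
  read b, top Z: go to s1, push AZ → (s1, abababb, AZ)
  read a, top A: go to s1, push ε → (s1, bababb, Z)
  read b, top Z: go to s2, push AZ → (s2, ababb, AZ)
  read a, top A: go to s0, push ε → (s0, babb, Z)
  read b, top Z: go to s1, push AZ → (s1, abb, AZ)
  read a, top A: go to s1, push ε → (s1, bb, Z)
  read b, top Z: go to s2, push AZ → (s2, b, AZ)
  read b, top A: go to s0, push AB → (s0, ε, ABZ)
All input consumed in state s0 with stack ABZ.

ABZ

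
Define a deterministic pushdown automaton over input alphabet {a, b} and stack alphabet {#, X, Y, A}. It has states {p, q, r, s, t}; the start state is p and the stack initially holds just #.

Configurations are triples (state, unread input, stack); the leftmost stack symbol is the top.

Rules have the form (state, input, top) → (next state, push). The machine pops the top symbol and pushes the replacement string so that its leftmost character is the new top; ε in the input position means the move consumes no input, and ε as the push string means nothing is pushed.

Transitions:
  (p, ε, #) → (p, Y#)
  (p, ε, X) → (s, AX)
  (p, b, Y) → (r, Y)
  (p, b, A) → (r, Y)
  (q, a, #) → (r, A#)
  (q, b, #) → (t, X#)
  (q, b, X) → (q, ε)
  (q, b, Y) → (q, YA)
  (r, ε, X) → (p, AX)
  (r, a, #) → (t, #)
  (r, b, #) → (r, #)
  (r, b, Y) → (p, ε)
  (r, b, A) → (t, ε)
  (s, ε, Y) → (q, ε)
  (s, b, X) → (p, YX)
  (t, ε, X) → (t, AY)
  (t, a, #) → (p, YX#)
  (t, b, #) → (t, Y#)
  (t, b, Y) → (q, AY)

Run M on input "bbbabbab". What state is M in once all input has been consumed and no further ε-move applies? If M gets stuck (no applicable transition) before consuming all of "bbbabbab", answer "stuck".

(p, bbbabbab, #)
  ε-move, top #: go to p, push Y# → (p, bbbabbab, Y#)
  read b, top Y: go to r, push Y → (r, bbabbab, Y#)
  read b, top Y: go to p, push ε → (p, babbab, #)
  ε-move, top #: go to p, push Y# → (p, babbab, Y#)
  read b, top Y: go to r, push Y → (r, abbab, Y#)
No transition for (r, a, top Y); M blocks with input abbab remaining.

stuck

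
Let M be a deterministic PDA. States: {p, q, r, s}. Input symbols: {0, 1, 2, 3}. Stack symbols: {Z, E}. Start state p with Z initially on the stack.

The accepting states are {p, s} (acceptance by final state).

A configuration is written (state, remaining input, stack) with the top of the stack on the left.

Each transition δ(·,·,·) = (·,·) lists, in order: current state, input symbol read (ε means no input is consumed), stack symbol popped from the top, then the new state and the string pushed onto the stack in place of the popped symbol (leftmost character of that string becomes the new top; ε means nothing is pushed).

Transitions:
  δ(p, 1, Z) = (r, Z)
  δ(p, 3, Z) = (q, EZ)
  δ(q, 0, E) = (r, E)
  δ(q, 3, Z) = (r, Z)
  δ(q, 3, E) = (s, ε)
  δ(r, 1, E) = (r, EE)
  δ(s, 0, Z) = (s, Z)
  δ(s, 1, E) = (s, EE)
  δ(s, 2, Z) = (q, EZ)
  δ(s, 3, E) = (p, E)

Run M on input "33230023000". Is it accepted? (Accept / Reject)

Accept

(p, 33230023000, Z)
  read 3, top Z: go to q, push EZ → (q, 3230023000, EZ)
  read 3, top E: go to s, push ε → (s, 230023000, Z)
  read 2, top Z: go to q, push EZ → (q, 30023000, EZ)
  read 3, top E: go to s, push ε → (s, 0023000, Z)
  read 0, top Z: go to s, push Z → (s, 023000, Z)
  read 0, top Z: go to s, push Z → (s, 23000, Z)
  read 2, top Z: go to q, push EZ → (q, 3000, EZ)
  read 3, top E: go to s, push ε → (s, 000, Z)
  read 0, top Z: go to s, push Z → (s, 00, Z)
  read 0, top Z: go to s, push Z → (s, 0, Z)
  read 0, top Z: go to s, push Z → (s, ε, Z)
All input consumed; state s ∈ F.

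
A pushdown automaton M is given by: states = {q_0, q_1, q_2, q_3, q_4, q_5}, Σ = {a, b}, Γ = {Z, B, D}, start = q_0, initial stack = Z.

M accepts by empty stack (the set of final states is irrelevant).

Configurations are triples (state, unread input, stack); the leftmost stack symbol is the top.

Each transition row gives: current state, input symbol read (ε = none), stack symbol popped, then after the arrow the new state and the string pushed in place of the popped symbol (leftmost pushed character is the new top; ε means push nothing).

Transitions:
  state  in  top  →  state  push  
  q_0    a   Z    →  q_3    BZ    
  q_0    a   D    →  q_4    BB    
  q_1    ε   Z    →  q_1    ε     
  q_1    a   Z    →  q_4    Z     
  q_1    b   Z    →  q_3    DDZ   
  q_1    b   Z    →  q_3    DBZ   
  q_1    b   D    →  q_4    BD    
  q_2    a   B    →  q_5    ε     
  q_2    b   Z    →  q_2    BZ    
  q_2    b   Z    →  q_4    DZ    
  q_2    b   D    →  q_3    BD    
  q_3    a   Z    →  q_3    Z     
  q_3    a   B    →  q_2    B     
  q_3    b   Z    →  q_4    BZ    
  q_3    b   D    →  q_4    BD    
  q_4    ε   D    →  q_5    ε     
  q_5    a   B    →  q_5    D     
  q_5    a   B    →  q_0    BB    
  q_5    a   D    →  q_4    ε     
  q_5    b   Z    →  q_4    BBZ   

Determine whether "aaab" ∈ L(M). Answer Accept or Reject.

No computation consumes all input and empties the stack.

Reject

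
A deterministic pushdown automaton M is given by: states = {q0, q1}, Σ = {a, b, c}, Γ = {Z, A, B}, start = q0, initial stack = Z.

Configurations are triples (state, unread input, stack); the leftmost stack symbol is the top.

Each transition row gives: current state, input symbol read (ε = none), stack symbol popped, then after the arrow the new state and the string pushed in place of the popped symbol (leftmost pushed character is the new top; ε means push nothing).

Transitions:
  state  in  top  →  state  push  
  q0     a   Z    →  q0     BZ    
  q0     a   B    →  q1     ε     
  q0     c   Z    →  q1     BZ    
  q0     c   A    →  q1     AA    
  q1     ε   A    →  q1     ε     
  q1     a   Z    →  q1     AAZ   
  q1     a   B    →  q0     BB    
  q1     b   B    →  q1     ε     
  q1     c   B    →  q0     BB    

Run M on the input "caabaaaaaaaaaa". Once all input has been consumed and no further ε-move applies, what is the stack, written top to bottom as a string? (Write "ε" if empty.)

(q0, caabaaaaaaaaaa, Z)
  read c, top Z: go to q1, push BZ → (q1, aabaaaaaaaaaa, BZ)
  read a, top B: go to q0, push BB → (q0, abaaaaaaaaaa, BBZ)
  read a, top B: go to q1, push ε → (q1, baaaaaaaaaa, BZ)
  read b, top B: go to q1, push ε → (q1, aaaaaaaaaa, Z)
  read a, top Z: go to q1, push AAZ → (q1, aaaaaaaaa, AAZ)
  ε-move, top A: go to q1, push ε → (q1, aaaaaaaaa, AZ)
  ε-move, top A: go to q1, push ε → (q1, aaaaaaaaa, Z)
  read a, top Z: go to q1, push AAZ → (q1, aaaaaaaa, AAZ)
  ε-move, top A: go to q1, push ε → (q1, aaaaaaaa, AZ)
  ε-move, top A: go to q1, push ε → (q1, aaaaaaaa, Z)
  read a, top Z: go to q1, push AAZ → (q1, aaaaaaa, AAZ)
  ε-move, top A: go to q1, push ε → (q1, aaaaaaa, AZ)
  ε-move, top A: go to q1, push ε → (q1, aaaaaaa, Z)
  read a, top Z: go to q1, push AAZ → (q1, aaaaaa, AAZ)
  ε-move, top A: go to q1, push ε → (q1, aaaaaa, AZ)
  ε-move, top A: go to q1, push ε → (q1, aaaaaa, Z)
  read a, top Z: go to q1, push AAZ → (q1, aaaaa, AAZ)
  ε-move, top A: go to q1, push ε → (q1, aaaaa, AZ)
  ε-move, top A: go to q1, push ε → (q1, aaaaa, Z)
  read a, top Z: go to q1, push AAZ → (q1, aaaa, AAZ)
  ε-move, top A: go to q1, push ε → (q1, aaaa, AZ)
  ε-move, top A: go to q1, push ε → (q1, aaaa, Z)
  read a, top Z: go to q1, push AAZ → (q1, aaa, AAZ)
  ε-move, top A: go to q1, push ε → (q1, aaa, AZ)
  ε-move, top A: go to q1, push ε → (q1, aaa, Z)
  read a, top Z: go to q1, push AAZ → (q1, aa, AAZ)
  ε-move, top A: go to q1, push ε → (q1, aa, AZ)
  ε-move, top A: go to q1, push ε → (q1, aa, Z)
  read a, top Z: go to q1, push AAZ → (q1, a, AAZ)
  ε-move, top A: go to q1, push ε → (q1, a, AZ)
  ε-move, top A: go to q1, push ε → (q1, a, Z)
  read a, top Z: go to q1, push AAZ → (q1, ε, AAZ)
  ε-move, top A: go to q1, push ε → (q1, ε, AZ)
  ε-move, top A: go to q1, push ε → (q1, ε, Z)
All input consumed in state q1 with stack Z.

Z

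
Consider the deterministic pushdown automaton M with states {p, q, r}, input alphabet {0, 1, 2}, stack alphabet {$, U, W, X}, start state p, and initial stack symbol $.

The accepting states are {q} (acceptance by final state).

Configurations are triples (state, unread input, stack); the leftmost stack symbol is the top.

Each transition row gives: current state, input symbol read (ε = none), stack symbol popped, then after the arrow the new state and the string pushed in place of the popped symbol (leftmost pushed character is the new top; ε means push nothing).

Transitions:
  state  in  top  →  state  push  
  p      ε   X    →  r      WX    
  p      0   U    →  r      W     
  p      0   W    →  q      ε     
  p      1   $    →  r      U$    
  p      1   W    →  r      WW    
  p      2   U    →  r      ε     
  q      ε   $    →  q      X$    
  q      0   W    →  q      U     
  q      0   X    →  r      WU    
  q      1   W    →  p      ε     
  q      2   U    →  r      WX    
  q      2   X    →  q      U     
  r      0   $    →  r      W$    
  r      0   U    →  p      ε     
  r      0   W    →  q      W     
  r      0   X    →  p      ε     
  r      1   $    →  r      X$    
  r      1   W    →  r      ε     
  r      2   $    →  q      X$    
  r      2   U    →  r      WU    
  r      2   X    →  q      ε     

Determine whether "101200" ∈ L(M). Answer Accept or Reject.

(p, 101200, $) ⊢ (r, 01200, U$) ⊢ (p, 1200, $) ⊢ (r, 200, U$) ⊢ (r, 00, WU$) ⊢ (q, 0, WU$) ⊢ (q, ε, UU$)
All input consumed; state q ∈ F.

Accept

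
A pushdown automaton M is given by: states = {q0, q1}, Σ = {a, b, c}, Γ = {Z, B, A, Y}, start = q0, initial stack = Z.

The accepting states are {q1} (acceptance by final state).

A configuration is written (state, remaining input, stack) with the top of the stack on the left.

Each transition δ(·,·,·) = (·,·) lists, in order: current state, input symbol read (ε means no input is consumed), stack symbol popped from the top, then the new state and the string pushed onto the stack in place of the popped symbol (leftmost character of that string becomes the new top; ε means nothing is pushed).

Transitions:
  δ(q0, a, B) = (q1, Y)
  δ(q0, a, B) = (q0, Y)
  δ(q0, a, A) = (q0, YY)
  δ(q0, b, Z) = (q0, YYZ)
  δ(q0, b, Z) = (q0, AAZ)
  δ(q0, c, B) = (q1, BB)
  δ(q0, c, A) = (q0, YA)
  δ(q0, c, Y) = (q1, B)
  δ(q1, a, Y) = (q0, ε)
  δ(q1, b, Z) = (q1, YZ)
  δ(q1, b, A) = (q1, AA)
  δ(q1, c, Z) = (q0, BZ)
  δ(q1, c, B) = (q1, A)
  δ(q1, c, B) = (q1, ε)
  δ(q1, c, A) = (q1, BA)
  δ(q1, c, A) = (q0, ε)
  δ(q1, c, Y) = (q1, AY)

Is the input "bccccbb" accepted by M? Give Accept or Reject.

Accept

One accepting computation: (q0, bccccbb, Z) ⊢ (q0, ccccbb, YYZ) ⊢ (q1, cccbb, BYZ) ⊢ (q1, ccbb, AYZ) ⊢ (q1, cbb, BAYZ) ⊢ (q1, bb, AAYZ) ⊢ (q1, b, AAAYZ) ⊢ (q1, ε, AAAAYZ)
All input consumed and state q1 ∈ F.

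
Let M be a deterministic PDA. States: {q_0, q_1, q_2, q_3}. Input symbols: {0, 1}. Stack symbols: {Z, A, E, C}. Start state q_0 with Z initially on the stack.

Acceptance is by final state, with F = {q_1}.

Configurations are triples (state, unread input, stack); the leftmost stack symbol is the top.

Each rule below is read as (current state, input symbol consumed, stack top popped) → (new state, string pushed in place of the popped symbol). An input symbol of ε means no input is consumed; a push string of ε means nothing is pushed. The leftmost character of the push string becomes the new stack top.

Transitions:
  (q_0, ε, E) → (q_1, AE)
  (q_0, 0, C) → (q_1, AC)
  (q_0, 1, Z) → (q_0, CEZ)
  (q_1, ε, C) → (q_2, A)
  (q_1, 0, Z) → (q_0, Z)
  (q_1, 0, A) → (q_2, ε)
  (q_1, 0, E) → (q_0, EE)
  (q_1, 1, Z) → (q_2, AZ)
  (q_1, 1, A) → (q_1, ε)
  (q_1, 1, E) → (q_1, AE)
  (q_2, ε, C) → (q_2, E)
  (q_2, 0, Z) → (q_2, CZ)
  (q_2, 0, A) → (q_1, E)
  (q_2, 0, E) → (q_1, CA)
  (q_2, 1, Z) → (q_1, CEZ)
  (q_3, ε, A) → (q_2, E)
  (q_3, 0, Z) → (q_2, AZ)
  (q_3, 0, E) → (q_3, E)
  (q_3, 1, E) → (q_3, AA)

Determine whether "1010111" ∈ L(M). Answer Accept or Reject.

(q_0, 1010111, Z) ⊢ (q_0, 010111, CEZ) ⊢ (q_1, 10111, ACEZ) ⊢ (q_1, 0111, CEZ) ⊢ (q_2, 0111, AEZ) ⊢ (q_1, 111, EEZ) ⊢ (q_1, 11, AEEZ) ⊢ (q_1, 1, EEZ) ⊢ (q_1, ε, AEEZ)
All input consumed; state q_1 ∈ F.

Accept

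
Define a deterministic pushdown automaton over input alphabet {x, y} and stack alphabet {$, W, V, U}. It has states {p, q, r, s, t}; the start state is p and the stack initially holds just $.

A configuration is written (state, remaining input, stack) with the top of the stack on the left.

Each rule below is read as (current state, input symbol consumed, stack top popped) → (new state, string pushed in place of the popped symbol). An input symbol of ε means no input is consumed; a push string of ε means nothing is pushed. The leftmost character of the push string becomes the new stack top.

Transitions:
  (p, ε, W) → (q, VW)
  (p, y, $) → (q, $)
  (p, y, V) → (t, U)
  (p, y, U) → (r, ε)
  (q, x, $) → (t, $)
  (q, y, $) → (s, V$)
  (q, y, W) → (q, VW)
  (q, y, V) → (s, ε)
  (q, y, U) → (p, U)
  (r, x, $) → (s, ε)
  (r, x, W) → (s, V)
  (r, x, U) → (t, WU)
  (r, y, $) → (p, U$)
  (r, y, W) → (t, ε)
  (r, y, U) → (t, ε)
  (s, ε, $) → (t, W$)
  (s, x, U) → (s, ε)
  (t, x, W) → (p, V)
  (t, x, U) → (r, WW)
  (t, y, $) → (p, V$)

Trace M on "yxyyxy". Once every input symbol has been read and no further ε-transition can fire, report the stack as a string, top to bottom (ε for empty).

W$

(p, yxyyxy, $)
  read y, top $: go to q, push $ → (q, xyyxy, $)
  read x, top $: go to t, push $ → (t, yyxy, $)
  read y, top $: go to p, push V$ → (p, yxy, V$)
  read y, top V: go to t, push U → (t, xy, U$)
  read x, top U: go to r, push WW → (r, y, WW$)
  read y, top W: go to t, push ε → (t, ε, W$)
All input consumed in state t with stack W$.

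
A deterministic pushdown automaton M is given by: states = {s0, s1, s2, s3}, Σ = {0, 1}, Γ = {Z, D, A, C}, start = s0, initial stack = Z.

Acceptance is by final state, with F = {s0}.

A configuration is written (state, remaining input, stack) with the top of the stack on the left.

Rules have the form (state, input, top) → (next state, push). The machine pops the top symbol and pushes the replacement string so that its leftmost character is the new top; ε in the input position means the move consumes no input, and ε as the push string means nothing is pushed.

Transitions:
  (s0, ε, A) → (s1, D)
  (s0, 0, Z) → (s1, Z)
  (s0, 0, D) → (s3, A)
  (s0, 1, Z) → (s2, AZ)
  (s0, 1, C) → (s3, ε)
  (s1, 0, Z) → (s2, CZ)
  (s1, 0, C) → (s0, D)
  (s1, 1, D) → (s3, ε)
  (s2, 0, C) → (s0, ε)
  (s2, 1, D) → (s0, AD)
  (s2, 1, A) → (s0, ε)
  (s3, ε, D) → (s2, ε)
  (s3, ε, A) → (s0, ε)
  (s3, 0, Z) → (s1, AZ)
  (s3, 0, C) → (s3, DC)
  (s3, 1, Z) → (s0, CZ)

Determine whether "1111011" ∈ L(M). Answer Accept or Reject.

Reject

(s0, 1111011, Z)
  read 1, top Z: go to s2, push AZ → (s2, 111011, AZ)
  read 1, top A: go to s0, push ε → (s0, 11011, Z)
  read 1, top Z: go to s2, push AZ → (s2, 1011, AZ)
  read 1, top A: go to s0, push ε → (s0, 011, Z)
  read 0, top Z: go to s1, push Z → (s1, 11, Z)
No transition applies at (s1, 11, Z); input not fully consumed.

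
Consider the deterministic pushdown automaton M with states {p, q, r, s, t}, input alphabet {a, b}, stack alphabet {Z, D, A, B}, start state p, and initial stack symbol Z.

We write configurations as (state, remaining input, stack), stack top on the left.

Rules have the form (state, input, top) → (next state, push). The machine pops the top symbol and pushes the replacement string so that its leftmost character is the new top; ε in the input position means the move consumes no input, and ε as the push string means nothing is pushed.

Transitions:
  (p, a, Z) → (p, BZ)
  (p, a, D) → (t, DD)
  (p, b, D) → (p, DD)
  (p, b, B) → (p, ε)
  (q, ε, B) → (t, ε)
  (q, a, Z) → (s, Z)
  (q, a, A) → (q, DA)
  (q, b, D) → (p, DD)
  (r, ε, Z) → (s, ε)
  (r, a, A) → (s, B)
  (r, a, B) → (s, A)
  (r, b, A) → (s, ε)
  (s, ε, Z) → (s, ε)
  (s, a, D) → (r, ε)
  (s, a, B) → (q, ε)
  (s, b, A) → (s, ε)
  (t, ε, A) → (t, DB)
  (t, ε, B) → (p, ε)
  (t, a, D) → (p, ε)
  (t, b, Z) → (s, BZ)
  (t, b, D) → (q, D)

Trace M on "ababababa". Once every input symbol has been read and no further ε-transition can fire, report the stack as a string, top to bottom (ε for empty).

(p, ababababa, Z)
  read a, top Z: go to p, push BZ → (p, babababa, BZ)
  read b, top B: go to p, push ε → (p, abababa, Z)
  read a, top Z: go to p, push BZ → (p, bababa, BZ)
  read b, top B: go to p, push ε → (p, ababa, Z)
  read a, top Z: go to p, push BZ → (p, baba, BZ)
  read b, top B: go to p, push ε → (p, aba, Z)
  read a, top Z: go to p, push BZ → (p, ba, BZ)
  read b, top B: go to p, push ε → (p, a, Z)
  read a, top Z: go to p, push BZ → (p, ε, BZ)
All input consumed in state p with stack BZ.

BZ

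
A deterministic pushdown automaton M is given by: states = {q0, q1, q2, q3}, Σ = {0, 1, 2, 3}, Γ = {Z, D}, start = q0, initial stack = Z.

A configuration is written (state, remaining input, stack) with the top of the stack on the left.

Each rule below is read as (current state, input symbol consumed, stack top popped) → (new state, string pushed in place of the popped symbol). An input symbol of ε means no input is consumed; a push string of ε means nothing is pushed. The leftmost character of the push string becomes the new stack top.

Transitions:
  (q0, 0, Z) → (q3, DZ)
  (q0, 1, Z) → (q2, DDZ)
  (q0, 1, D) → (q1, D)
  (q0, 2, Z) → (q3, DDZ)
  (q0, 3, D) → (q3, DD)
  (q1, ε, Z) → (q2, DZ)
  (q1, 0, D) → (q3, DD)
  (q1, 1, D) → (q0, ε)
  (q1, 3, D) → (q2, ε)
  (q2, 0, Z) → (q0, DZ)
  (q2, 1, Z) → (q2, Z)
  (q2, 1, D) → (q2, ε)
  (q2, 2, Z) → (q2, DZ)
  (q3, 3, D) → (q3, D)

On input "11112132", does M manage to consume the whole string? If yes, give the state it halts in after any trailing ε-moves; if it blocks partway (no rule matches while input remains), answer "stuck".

(q0, 11112132, Z)
  read 1, top Z: go to q2, push DDZ → (q2, 1112132, DDZ)
  read 1, top D: go to q2, push ε → (q2, 112132, DZ)
  read 1, top D: go to q2, push ε → (q2, 12132, Z)
  read 1, top Z: go to q2, push Z → (q2, 2132, Z)
  read 2, top Z: go to q2, push DZ → (q2, 132, DZ)
  read 1, top D: go to q2, push ε → (q2, 32, Z)
No transition for (q2, 3, top Z); M blocks with input 32 remaining.

stuck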